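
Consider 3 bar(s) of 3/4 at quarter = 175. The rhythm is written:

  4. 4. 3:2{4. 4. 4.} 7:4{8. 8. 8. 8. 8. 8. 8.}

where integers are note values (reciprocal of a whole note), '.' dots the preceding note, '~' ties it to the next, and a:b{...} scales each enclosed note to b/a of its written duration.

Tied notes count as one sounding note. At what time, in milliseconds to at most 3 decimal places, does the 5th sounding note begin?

1. 0.0ms @ 0 + 514.286ms (3/2)
2. 514.286ms @ 3/2 + 514.286ms (3/2)
3. 1028.571ms @ 3 + 342.857ms (1)
4. 1371.429ms @ 4 + 342.857ms (1)
5. 1714.286ms @ 5 + 342.857ms (1)
6. 2057.143ms @ 6 + 146.939ms (3/7)
7. 2204.082ms @ 45/7 + 146.939ms (3/7)
8. 2351.02ms @ 48/7 + 146.939ms (3/7)
9. 2497.959ms @ 51/7 + 146.939ms (3/7)
10. 2644.898ms @ 54/7 + 146.939ms (3/7)
11. 2791.837ms @ 57/7 + 146.939ms (3/7)
12. 2938.776ms @ 60/7 + 146.939ms (3/7)

note 5 onset = 5b = 1714.286ms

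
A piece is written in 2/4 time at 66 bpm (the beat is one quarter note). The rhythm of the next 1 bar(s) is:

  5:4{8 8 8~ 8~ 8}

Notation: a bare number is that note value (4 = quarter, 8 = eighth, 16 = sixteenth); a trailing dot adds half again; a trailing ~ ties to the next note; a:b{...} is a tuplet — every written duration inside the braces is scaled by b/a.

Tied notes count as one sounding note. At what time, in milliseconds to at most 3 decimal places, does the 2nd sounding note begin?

1. 0.0ms @ 0 + 363.636ms (2/5)
2. 363.636ms @ 2/5 + 363.636ms (2/5)
3. 727.273ms @ 4/5 + 1090.909ms (6/5)

note 2 onset = 2/5b = 363.636ms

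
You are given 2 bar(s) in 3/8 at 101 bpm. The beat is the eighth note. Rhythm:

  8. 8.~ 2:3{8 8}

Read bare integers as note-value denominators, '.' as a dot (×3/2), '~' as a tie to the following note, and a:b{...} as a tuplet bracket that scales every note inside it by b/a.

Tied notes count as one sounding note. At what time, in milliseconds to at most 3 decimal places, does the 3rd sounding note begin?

1. 0.0ms @ 0 + 891.089ms (3/2)
2. 891.089ms @ 3/2 + 1782.178ms (3)
3. 2673.267ms @ 9/2 + 891.089ms (3/2)

note 3 onset = 9/2b = 2673.267ms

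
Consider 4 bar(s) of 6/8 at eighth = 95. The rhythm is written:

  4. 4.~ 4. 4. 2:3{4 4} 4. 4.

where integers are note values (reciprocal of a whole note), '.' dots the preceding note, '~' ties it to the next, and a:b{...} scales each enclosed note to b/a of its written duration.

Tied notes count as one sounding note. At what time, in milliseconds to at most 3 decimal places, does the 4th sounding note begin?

note 4 onset = 12b = 7578.947ms

1. 0.0ms @ 0 + 1894.737ms (3)
2. 1894.737ms @ 3 + 3789.474ms (6)
3. 5684.211ms @ 9 + 1894.737ms (3)
4. 7578.947ms @ 12 + 1894.737ms (3)
5. 9473.684ms @ 15 + 1894.737ms (3)
6. 11368.421ms @ 18 + 1894.737ms (3)
7. 13263.158ms @ 21 + 1894.737ms (3)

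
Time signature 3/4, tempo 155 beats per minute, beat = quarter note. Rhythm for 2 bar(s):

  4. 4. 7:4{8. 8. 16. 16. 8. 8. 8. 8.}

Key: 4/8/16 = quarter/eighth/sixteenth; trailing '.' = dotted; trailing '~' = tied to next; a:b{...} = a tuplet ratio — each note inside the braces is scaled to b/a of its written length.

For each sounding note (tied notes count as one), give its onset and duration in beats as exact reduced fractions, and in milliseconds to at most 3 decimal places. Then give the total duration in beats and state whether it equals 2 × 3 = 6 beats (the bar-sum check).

1) 0.0ms=0b +580.645ms=3/2b
2) 580.645ms=3/2b +580.645ms=3/2b
3) 1161.29ms=3b +165.899ms=3/7b
4) 1327.189ms=24/7b +165.899ms=3/7b
5) 1493.088ms=27/7b +82.949ms=3/14b
6) 1576.037ms=57/14b +82.949ms=3/14b
7) 1658.986ms=30/7b +165.899ms=3/7b
8) 1824.885ms=33/7b +165.899ms=3/7b
9) 1990.783ms=36/7b +165.899ms=3/7b
10) 2156.682ms=39/7b +165.899ms=3/7b
Σ=6b of 6 (155bpm 3/4) — PASS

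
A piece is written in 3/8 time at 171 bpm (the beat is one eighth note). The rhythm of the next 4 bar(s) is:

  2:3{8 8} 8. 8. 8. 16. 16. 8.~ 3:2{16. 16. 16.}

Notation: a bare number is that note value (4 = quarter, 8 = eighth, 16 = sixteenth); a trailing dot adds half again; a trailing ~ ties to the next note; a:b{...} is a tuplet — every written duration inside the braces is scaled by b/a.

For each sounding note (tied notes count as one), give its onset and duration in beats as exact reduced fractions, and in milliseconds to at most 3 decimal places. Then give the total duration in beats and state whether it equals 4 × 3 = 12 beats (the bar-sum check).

1) 0.0ms=0b +526.316ms=3/2b
2) 526.316ms=3/2b +526.316ms=3/2b
3) 1052.632ms=3b +526.316ms=3/2b
4) 1578.947ms=9/2b +526.316ms=3/2b
5) 2105.263ms=6b +526.316ms=3/2b
6) 2631.579ms=15/2b +263.158ms=3/4b
7) 2894.737ms=33/4b +263.158ms=3/4b
8) 3157.895ms=9b +701.754ms=2b
9) 3859.649ms=11b +175.439ms=1/2b
10) 4035.088ms=23/2b +175.439ms=1/2b
Σ=12b of 12 (171bpm 3/8) — PASS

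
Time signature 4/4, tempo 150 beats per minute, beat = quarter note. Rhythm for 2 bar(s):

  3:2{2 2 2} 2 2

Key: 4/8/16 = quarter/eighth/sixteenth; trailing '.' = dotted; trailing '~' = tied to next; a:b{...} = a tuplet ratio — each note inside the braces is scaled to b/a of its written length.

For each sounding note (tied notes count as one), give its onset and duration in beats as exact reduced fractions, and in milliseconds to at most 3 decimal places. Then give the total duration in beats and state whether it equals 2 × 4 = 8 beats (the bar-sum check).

1) 0.0ms=0b +533.333ms=4/3b
2) 533.333ms=4/3b +533.333ms=4/3b
3) 1066.667ms=8/3b +533.333ms=4/3b
4) 1600.0ms=4b +800.0ms=2b
5) 2400.0ms=6b +800.0ms=2b
Σ=8b of 8 (150bpm 4/4) — PASS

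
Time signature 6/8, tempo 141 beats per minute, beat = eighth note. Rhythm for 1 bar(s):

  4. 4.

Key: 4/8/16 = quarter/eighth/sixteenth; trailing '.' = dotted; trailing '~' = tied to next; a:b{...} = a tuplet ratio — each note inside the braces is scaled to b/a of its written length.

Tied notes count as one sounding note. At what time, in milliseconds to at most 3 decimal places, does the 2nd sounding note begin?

1. 0.0ms @ 0 + 1276.596ms (3)
2. 1276.596ms @ 3 + 1276.596ms (3)

note 2 onset = 3b = 1276.596ms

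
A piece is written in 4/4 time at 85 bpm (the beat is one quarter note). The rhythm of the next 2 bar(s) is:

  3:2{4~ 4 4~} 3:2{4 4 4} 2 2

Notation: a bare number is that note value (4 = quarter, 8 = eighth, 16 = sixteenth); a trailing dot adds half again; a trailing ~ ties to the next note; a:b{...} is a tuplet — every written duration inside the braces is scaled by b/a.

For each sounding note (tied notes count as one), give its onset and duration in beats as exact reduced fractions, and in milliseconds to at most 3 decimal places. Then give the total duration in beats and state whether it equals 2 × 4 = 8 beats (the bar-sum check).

1) 0.0ms=0b +941.176ms=4/3b
2) 941.176ms=4/3b +941.176ms=4/3b
3) 1882.353ms=8/3b +470.588ms=2/3b
4) 2352.941ms=10/3b +470.588ms=2/3b
5) 2823.529ms=4b +1411.765ms=2b
6) 4235.294ms=6b +1411.765ms=2b
Σ=8b of 8 (85bpm 4/4) — PASS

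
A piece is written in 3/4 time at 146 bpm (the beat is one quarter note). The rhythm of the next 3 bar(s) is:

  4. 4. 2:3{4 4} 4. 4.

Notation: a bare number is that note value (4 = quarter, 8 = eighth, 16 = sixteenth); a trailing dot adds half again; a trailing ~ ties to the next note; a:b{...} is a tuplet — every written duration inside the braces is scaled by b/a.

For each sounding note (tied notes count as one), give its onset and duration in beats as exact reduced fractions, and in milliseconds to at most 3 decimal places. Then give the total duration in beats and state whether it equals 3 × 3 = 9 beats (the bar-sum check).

1) 0.0ms=0b +616.438ms=3/2b
2) 616.438ms=3/2b +616.438ms=3/2b
3) 1232.877ms=3b +616.438ms=3/2b
4) 1849.315ms=9/2b +616.438ms=3/2b
5) 2465.753ms=6b +616.438ms=3/2b
6) 3082.192ms=15/2b +616.438ms=3/2b
Σ=9b of 9 (146bpm 3/4) — PASS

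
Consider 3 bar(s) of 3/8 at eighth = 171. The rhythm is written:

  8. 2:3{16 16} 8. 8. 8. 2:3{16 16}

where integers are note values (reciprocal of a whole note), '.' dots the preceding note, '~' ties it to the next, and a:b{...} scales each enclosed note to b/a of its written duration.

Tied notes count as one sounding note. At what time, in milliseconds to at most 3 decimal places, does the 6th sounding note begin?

note 6 onset = 6b = 2105.263ms

1. 0.0ms @ 0 + 526.316ms (3/2)
2. 526.316ms @ 3/2 + 263.158ms (3/4)
3. 789.474ms @ 9/4 + 263.158ms (3/4)
4. 1052.632ms @ 3 + 526.316ms (3/2)
5. 1578.947ms @ 9/2 + 526.316ms (3/2)
6. 2105.263ms @ 6 + 526.316ms (3/2)
7. 2631.579ms @ 15/2 + 263.158ms (3/4)
8. 2894.737ms @ 33/4 + 263.158ms (3/4)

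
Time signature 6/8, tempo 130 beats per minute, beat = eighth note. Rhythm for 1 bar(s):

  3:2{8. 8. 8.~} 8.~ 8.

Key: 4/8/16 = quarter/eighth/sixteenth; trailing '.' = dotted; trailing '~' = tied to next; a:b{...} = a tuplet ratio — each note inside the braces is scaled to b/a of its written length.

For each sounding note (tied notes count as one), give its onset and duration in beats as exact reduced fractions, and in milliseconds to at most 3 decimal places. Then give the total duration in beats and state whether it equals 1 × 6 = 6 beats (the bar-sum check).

1) 0.0ms=0b +461.538ms=1b
2) 461.538ms=1b +461.538ms=1b
3) 923.077ms=2b +1846.154ms=4b
Σ=6b of 6 (130bpm 6/8) — PASS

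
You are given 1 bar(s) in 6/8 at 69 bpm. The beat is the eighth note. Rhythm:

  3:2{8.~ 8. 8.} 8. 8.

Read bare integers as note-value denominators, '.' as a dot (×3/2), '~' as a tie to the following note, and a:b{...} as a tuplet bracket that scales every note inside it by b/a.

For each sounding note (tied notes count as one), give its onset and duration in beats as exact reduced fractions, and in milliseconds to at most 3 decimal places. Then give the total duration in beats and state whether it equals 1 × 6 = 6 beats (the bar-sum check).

1) 0.0ms=0b +1739.13ms=2b
2) 1739.13ms=2b +869.565ms=1b
3) 2608.696ms=3b +1304.348ms=3/2b
4) 3913.043ms=9/2b +1304.348ms=3/2b
Σ=6b of 6 (69bpm 6/8) — PASS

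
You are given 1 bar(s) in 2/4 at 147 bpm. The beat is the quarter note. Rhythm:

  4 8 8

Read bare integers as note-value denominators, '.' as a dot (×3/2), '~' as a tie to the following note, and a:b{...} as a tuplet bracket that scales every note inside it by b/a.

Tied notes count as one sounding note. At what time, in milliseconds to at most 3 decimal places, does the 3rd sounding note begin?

1. 0.0ms @ 0 + 408.163ms (1)
2. 408.163ms @ 1 + 204.082ms (1/2)
3. 612.245ms @ 3/2 + 204.082ms (1/2)

note 3 onset = 3/2b = 612.245ms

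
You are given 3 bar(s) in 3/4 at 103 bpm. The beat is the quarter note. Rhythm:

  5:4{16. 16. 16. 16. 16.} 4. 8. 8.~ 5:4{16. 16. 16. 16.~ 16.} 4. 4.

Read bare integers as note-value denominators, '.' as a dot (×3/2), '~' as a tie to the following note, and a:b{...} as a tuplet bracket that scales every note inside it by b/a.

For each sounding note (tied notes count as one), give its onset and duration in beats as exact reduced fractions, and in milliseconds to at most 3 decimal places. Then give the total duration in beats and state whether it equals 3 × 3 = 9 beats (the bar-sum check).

1) 0.0ms=0b +174.757ms=3/10b
2) 174.757ms=3/10b +174.757ms=3/10b
3) 349.515ms=3/5b +174.757ms=3/10b
4) 524.272ms=9/10b +174.757ms=3/10b
5) 699.029ms=6/5b +174.757ms=3/10b
6) 873.786ms=3/2b +873.786ms=3/2b
7) 1747.573ms=3b +436.893ms=3/4b
8) 2184.466ms=15/4b +611.65ms=21/20b
9) 2796.117ms=24/5b +174.757ms=3/10b
10) 2970.874ms=51/10b +174.757ms=3/10b
11) 3145.631ms=27/5b +349.515ms=3/5b
12) 3495.146ms=6b +873.786ms=3/2b
13) 4368.932ms=15/2b +873.786ms=3/2b
Σ=9b of 9 (103bpm 3/4) — PASS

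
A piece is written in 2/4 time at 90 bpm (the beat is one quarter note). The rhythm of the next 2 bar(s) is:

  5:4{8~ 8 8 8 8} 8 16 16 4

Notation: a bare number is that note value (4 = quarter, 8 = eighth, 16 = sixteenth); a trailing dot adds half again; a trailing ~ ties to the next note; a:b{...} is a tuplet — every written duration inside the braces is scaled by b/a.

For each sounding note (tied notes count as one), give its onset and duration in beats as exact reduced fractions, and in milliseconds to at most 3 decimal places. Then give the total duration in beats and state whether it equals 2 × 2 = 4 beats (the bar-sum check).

1) 0.0ms=0b +533.333ms=4/5b
2) 533.333ms=4/5b +266.667ms=2/5b
3) 800.0ms=6/5b +266.667ms=2/5b
4) 1066.667ms=8/5b +266.667ms=2/5b
5) 1333.333ms=2b +333.333ms=1/2b
6) 1666.667ms=5/2b +166.667ms=1/4b
7) 1833.333ms=11/4b +166.667ms=1/4b
8) 2000.0ms=3b +666.667ms=1b
Σ=4b of 4 (90bpm 2/4) — PASS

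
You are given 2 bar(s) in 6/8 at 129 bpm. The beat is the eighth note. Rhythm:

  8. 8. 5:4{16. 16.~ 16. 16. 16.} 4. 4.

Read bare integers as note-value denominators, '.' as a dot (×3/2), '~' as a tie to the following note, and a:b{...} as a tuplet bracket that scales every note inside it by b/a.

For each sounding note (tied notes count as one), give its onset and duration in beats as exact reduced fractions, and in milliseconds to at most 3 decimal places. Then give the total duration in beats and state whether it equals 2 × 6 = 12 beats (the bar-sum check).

1) 0.0ms=0b +697.674ms=3/2b
2) 697.674ms=3/2b +697.674ms=3/2b
3) 1395.349ms=3b +279.07ms=3/5b
4) 1674.419ms=18/5b +558.14ms=6/5b
5) 2232.558ms=24/5b +279.07ms=3/5b
6) 2511.628ms=27/5b +279.07ms=3/5b
7) 2790.698ms=6b +1395.349ms=3b
8) 4186.047ms=9b +1395.349ms=3b
Σ=12b of 12 (129bpm 6/8) — PASS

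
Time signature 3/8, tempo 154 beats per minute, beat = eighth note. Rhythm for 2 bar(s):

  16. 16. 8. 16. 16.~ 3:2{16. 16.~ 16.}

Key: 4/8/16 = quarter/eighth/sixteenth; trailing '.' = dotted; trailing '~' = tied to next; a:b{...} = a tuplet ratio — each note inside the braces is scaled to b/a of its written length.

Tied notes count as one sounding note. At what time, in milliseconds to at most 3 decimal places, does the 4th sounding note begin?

1. 0.0ms @ 0 + 292.208ms (3/4)
2. 292.208ms @ 3/4 + 292.208ms (3/4)
3. 584.416ms @ 3/2 + 584.416ms (3/2)
4. 1168.831ms @ 3 + 292.208ms (3/4)
5. 1461.039ms @ 15/4 + 487.013ms (5/4)
6. 1948.052ms @ 5 + 389.61ms (1)

note 4 onset = 3b = 1168.831ms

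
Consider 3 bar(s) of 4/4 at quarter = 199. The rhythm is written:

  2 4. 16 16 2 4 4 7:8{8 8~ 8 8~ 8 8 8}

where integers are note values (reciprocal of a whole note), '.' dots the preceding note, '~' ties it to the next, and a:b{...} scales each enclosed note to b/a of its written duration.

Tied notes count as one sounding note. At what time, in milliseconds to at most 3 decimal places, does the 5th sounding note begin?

1. 0.0ms @ 0 + 603.015ms (2)
2. 603.015ms @ 2 + 452.261ms (3/2)
3. 1055.276ms @ 7/2 + 75.377ms (1/4)
4. 1130.653ms @ 15/4 + 75.377ms (1/4)
5. 1206.03ms @ 4 + 603.015ms (2)
6. 1809.045ms @ 6 + 301.508ms (1)
7. 2110.553ms @ 7 + 301.508ms (1)
8. 2412.06ms @ 8 + 172.29ms (4/7)
9. 2584.35ms @ 60/7 + 344.58ms (8/7)
10. 2928.93ms @ 68/7 + 344.58ms (8/7)
11. 3273.51ms @ 76/7 + 172.29ms (4/7)
12. 3445.8ms @ 80/7 + 172.29ms (4/7)

note 5 onset = 4b = 1206.03ms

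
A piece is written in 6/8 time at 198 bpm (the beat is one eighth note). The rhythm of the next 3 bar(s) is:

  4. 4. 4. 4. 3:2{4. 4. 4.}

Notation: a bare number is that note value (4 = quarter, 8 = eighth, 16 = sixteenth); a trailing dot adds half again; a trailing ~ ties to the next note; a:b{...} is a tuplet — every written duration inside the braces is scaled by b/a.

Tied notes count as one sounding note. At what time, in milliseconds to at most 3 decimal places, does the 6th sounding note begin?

1. 0.0ms @ 0 + 909.091ms (3)
2. 909.091ms @ 3 + 909.091ms (3)
3. 1818.182ms @ 6 + 909.091ms (3)
4. 2727.273ms @ 9 + 909.091ms (3)
5. 3636.364ms @ 12 + 606.061ms (2)
6. 4242.424ms @ 14 + 606.061ms (2)
7. 4848.485ms @ 16 + 606.061ms (2)

note 6 onset = 14b = 4242.424ms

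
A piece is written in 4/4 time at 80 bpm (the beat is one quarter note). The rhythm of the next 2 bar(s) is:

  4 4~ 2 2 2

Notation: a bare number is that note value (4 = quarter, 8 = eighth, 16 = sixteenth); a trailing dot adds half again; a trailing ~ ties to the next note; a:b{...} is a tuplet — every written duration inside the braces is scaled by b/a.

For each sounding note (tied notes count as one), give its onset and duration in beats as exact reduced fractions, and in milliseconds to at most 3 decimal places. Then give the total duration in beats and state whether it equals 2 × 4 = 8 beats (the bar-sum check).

1) 0.0ms=0b +750.0ms=1b
2) 750.0ms=1b +2250.0ms=3b
3) 3000.0ms=4b +1500.0ms=2b
4) 4500.0ms=6b +1500.0ms=2b
Σ=8b of 8 (80bpm 4/4) — PASS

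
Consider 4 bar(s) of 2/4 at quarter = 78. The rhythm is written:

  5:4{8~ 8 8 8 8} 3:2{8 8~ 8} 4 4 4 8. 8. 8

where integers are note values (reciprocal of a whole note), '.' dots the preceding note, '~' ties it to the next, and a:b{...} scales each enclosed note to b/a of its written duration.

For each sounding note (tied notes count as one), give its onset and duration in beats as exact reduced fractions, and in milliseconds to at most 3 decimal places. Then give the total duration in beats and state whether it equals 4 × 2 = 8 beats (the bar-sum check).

1) 0.0ms=0b +615.385ms=4/5b
2) 615.385ms=4/5b +307.692ms=2/5b
3) 923.077ms=6/5b +307.692ms=2/5b
4) 1230.769ms=8/5b +307.692ms=2/5b
5) 1538.462ms=2b +256.41ms=1/3b
6) 1794.872ms=7/3b +512.821ms=2/3b
7) 2307.692ms=3b +769.231ms=1b
8) 3076.923ms=4b +769.231ms=1b
9) 3846.154ms=5b +769.231ms=1b
10) 4615.385ms=6b +576.923ms=3/4b
11) 5192.308ms=27/4b +576.923ms=3/4b
12) 5769.231ms=15/2b +384.615ms=1/2b
Σ=8b of 8 (78bpm 2/4) — PASS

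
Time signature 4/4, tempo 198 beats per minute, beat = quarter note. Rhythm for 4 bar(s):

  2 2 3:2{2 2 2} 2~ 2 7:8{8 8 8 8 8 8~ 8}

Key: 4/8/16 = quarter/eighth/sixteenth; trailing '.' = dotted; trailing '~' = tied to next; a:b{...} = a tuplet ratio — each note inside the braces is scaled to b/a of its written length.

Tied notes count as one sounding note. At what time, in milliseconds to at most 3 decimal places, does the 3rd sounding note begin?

1. 0.0ms @ 0 + 606.061ms (2)
2. 606.061ms @ 2 + 606.061ms (2)
3. 1212.121ms @ 4 + 404.04ms (4/3)
4. 1616.162ms @ 16/3 + 404.04ms (4/3)
5. 2020.202ms @ 20/3 + 404.04ms (4/3)
6. 2424.242ms @ 8 + 1212.121ms (4)
7. 3636.364ms @ 12 + 173.16ms (4/7)
8. 3809.524ms @ 88/7 + 173.16ms (4/7)
9. 3982.684ms @ 92/7 + 173.16ms (4/7)
10. 4155.844ms @ 96/7 + 173.16ms (4/7)
11. 4329.004ms @ 100/7 + 173.16ms (4/7)
12. 4502.165ms @ 104/7 + 346.32ms (8/7)

note 3 onset = 4b = 1212.121ms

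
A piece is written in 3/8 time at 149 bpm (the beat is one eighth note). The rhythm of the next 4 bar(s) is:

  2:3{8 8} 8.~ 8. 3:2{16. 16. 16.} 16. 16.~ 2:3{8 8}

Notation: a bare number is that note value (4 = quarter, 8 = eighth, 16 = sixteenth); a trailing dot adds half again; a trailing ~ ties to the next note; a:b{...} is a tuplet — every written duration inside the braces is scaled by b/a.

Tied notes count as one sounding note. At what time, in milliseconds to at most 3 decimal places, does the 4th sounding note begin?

note 4 onset = 6b = 2416.107ms

1. 0.0ms @ 0 + 604.027ms (3/2)
2. 604.027ms @ 3/2 + 604.027ms (3/2)
3. 1208.054ms @ 3 + 1208.054ms (3)
4. 2416.107ms @ 6 + 201.342ms (1/2)
5. 2617.45ms @ 13/2 + 201.342ms (1/2)
6. 2818.792ms @ 7 + 201.342ms (1/2)
7. 3020.134ms @ 15/2 + 302.013ms (3/4)
8. 3322.148ms @ 33/4 + 906.04ms (9/4)
9. 4228.188ms @ 21/2 + 604.027ms (3/2)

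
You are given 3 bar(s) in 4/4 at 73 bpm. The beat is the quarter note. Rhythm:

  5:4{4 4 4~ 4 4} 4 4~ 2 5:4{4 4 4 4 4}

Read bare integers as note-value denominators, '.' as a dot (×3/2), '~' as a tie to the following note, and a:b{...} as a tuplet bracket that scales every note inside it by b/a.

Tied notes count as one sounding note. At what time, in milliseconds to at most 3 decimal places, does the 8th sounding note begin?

note 8 onset = 44/5b = 7232.877ms

1. 0.0ms @ 0 + 657.534ms (4/5)
2. 657.534ms @ 4/5 + 657.534ms (4/5)
3. 1315.068ms @ 8/5 + 1315.068ms (8/5)
4. 2630.137ms @ 16/5 + 657.534ms (4/5)
5. 3287.671ms @ 4 + 821.918ms (1)
6. 4109.589ms @ 5 + 2465.753ms (3)
7. 6575.342ms @ 8 + 657.534ms (4/5)
8. 7232.877ms @ 44/5 + 657.534ms (4/5)
9. 7890.411ms @ 48/5 + 657.534ms (4/5)
10. 8547.945ms @ 52/5 + 657.534ms (4/5)
11. 9205.479ms @ 56/5 + 657.534ms (4/5)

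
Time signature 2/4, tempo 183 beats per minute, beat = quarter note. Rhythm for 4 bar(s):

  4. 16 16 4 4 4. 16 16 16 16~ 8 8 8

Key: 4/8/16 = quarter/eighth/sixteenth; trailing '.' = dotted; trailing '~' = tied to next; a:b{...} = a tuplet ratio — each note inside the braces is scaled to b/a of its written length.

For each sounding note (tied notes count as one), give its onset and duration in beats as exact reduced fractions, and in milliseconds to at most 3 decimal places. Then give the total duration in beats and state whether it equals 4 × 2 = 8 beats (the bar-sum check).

1) 0.0ms=0b +491.803ms=3/2b
2) 491.803ms=3/2b +81.967ms=1/4b
3) 573.77ms=7/4b +81.967ms=1/4b
4) 655.738ms=2b +327.869ms=1b
5) 983.607ms=3b +327.869ms=1b
6) 1311.475ms=4b +491.803ms=3/2b
7) 1803.279ms=11/2b +81.967ms=1/4b
8) 1885.246ms=23/4b +81.967ms=1/4b
9) 1967.213ms=6b +81.967ms=1/4b
10) 2049.18ms=25/4b +245.902ms=3/4b
11) 2295.082ms=7b +163.934ms=1/2b
12) 2459.016ms=15/2b +163.934ms=1/2b
Σ=8b of 8 (183bpm 2/4) — PASS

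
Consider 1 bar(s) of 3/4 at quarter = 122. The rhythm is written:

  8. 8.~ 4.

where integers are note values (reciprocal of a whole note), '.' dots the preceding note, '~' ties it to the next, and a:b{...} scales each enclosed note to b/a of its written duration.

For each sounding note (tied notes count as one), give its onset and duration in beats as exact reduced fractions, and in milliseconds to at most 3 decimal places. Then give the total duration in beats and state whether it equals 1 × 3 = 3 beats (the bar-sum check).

1) 0.0ms=0b +368.852ms=3/4b
2) 368.852ms=3/4b +1106.557ms=9/4b
Σ=3b of 3 (122bpm 3/4) — PASS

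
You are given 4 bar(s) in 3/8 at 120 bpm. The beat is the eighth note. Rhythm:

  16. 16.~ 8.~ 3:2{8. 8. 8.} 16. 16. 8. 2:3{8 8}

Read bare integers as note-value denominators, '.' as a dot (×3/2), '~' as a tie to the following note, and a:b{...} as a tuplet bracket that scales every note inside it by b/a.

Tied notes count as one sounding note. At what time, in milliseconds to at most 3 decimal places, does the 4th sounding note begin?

note 4 onset = 5b = 2500.0ms

1. 0.0ms @ 0 + 375.0ms (3/4)
2. 375.0ms @ 3/4 + 1625.0ms (13/4)
3. 2000.0ms @ 4 + 500.0ms (1)
4. 2500.0ms @ 5 + 500.0ms (1)
5. 3000.0ms @ 6 + 375.0ms (3/4)
6. 3375.0ms @ 27/4 + 375.0ms (3/4)
7. 3750.0ms @ 15/2 + 750.0ms (3/2)
8. 4500.0ms @ 9 + 750.0ms (3/2)
9. 5250.0ms @ 21/2 + 750.0ms (3/2)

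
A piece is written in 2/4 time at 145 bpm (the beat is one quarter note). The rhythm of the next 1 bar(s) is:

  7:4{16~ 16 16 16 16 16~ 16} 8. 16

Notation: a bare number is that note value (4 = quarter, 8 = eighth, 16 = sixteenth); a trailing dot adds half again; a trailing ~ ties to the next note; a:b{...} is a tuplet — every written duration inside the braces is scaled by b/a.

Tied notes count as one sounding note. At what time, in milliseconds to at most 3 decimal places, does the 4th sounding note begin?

1. 0.0ms @ 0 + 118.227ms (2/7)
2. 118.227ms @ 2/7 + 59.113ms (1/7)
3. 177.34ms @ 3/7 + 59.113ms (1/7)
4. 236.453ms @ 4/7 + 59.113ms (1/7)
5. 295.567ms @ 5/7 + 118.227ms (2/7)
6. 413.793ms @ 1 + 310.345ms (3/4)
7. 724.138ms @ 7/4 + 103.448ms (1/4)

note 4 onset = 4/7b = 236.453ms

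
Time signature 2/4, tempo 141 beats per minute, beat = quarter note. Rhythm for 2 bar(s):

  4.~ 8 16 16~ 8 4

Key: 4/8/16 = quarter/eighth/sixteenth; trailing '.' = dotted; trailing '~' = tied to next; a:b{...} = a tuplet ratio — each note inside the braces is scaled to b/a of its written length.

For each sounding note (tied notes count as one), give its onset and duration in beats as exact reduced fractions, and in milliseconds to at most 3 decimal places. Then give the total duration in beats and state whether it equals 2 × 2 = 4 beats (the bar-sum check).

1) 0.0ms=0b +851.064ms=2b
2) 851.064ms=2b +106.383ms=1/4b
3) 957.447ms=9/4b +319.149ms=3/4b
4) 1276.596ms=3b +425.532ms=1b
Σ=4b of 4 (141bpm 2/4) — PASS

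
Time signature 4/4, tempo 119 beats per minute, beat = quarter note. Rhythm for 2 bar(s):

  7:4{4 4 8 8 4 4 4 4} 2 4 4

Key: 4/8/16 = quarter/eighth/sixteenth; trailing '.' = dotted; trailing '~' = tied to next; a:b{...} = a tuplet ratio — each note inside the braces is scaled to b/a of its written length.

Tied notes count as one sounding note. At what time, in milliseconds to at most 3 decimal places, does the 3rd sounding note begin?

1. 0.0ms @ 0 + 288.115ms (4/7)
2. 288.115ms @ 4/7 + 288.115ms (4/7)
3. 576.23ms @ 8/7 + 144.058ms (2/7)
4. 720.288ms @ 10/7 + 144.058ms (2/7)
5. 864.346ms @ 12/7 + 288.115ms (4/7)
6. 1152.461ms @ 16/7 + 288.115ms (4/7)
7. 1440.576ms @ 20/7 + 288.115ms (4/7)
8. 1728.691ms @ 24/7 + 288.115ms (4/7)
9. 2016.807ms @ 4 + 1008.403ms (2)
10. 3025.21ms @ 6 + 504.202ms (1)
11. 3529.412ms @ 7 + 504.202ms (1)

note 3 onset = 8/7b = 576.23ms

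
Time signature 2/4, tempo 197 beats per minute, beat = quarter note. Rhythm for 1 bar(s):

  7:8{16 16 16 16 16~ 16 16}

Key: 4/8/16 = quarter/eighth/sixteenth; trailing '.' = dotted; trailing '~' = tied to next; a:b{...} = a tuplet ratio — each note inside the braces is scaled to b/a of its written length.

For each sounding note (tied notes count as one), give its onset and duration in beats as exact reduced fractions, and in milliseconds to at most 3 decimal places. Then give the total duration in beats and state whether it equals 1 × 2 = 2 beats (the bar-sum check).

1) 0.0ms=0b +87.02ms=2/7b
2) 87.02ms=2/7b +87.02ms=2/7b
3) 174.039ms=4/7b +87.02ms=2/7b
4) 261.059ms=6/7b +87.02ms=2/7b
5) 348.078ms=8/7b +174.039ms=4/7b
6) 522.117ms=12/7b +87.02ms=2/7b
Σ=2b of 2 (197bpm 2/4) — PASS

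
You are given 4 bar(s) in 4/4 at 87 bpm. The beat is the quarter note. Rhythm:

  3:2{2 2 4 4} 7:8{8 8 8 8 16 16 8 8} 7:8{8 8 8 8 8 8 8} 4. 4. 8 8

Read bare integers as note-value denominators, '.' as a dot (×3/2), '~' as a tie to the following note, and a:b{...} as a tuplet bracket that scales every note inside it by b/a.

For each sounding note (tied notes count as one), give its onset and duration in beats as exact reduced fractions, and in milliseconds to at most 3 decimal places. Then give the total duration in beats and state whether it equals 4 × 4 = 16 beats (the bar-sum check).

1) 0.0ms=0b +919.54ms=4/3b
2) 919.54ms=4/3b +919.54ms=4/3b
3) 1839.08ms=8/3b +459.77ms=2/3b
4) 2298.851ms=10/3b +459.77ms=2/3b
5) 2758.621ms=4b +394.089ms=4/7b
6) 3152.709ms=32/7b +394.089ms=4/7b
7) 3546.798ms=36/7b +394.089ms=4/7b
8) 3940.887ms=40/7b +394.089ms=4/7b
9) 4334.975ms=44/7b +197.044ms=2/7b
10) 4532.02ms=46/7b +197.044ms=2/7b
11) 4729.064ms=48/7b +394.089ms=4/7b
12) 5123.153ms=52/7b +394.089ms=4/7b
13) 5517.241ms=8b +394.089ms=4/7b
14) 5911.33ms=60/7b +394.089ms=4/7b
15) 6305.419ms=64/7b +394.089ms=4/7b
16) 6699.507ms=68/7b +394.089ms=4/7b
17) 7093.596ms=72/7b +394.089ms=4/7b
18) 7487.685ms=76/7b +394.089ms=4/7b
19) 7881.773ms=80/7b +394.089ms=4/7b
20) 8275.862ms=12b +1034.483ms=3/2b
21) 9310.345ms=27/2b +1034.483ms=3/2b
22) 10344.828ms=15b +344.828ms=1/2b
23) 10689.655ms=31/2b +344.828ms=1/2b
Σ=16b of 16 (87bpm 4/4) — PASS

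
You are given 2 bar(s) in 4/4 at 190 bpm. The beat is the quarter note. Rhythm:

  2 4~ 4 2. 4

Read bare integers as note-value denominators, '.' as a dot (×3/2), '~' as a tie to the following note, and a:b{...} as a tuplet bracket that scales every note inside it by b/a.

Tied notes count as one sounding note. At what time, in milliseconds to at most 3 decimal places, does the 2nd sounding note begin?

1. 0.0ms @ 0 + 631.579ms (2)
2. 631.579ms @ 2 + 631.579ms (2)
3. 1263.158ms @ 4 + 947.368ms (3)
4. 2210.526ms @ 7 + 315.789ms (1)

note 2 onset = 2b = 631.579ms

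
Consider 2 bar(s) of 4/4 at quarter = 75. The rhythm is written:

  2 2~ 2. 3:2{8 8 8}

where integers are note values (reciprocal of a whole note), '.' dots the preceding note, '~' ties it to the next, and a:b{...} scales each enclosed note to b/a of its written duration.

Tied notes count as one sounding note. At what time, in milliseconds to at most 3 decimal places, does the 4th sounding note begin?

note 4 onset = 22/3b = 5866.667ms

1. 0.0ms @ 0 + 1600.0ms (2)
2. 1600.0ms @ 2 + 4000.0ms (5)
3. 5600.0ms @ 7 + 266.667ms (1/3)
4. 5866.667ms @ 22/3 + 266.667ms (1/3)
5. 6133.333ms @ 23/3 + 266.667ms (1/3)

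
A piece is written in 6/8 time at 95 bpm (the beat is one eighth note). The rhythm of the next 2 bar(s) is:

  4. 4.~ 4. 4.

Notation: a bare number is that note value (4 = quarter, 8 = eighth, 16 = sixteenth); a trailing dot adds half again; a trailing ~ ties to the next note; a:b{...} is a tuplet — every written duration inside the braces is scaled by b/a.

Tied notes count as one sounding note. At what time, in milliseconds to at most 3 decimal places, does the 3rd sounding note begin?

note 3 onset = 9b = 5684.211ms

1. 0.0ms @ 0 + 1894.737ms (3)
2. 1894.737ms @ 3 + 3789.474ms (6)
3. 5684.211ms @ 9 + 1894.737ms (3)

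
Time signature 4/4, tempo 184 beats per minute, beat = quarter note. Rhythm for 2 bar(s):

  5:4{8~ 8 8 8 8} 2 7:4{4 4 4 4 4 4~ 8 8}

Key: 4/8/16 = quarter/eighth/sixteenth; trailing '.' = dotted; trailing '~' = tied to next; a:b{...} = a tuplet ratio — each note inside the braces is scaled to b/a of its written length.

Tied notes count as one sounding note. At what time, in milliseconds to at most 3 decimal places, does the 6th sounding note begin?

1. 0.0ms @ 0 + 260.87ms (4/5)
2. 260.87ms @ 4/5 + 130.435ms (2/5)
3. 391.304ms @ 6/5 + 130.435ms (2/5)
4. 521.739ms @ 8/5 + 130.435ms (2/5)
5. 652.174ms @ 2 + 652.174ms (2)
6. 1304.348ms @ 4 + 186.335ms (4/7)
7. 1490.683ms @ 32/7 + 186.335ms (4/7)
8. 1677.019ms @ 36/7 + 186.335ms (4/7)
9. 1863.354ms @ 40/7 + 186.335ms (4/7)
10. 2049.689ms @ 44/7 + 186.335ms (4/7)
11. 2236.025ms @ 48/7 + 279.503ms (6/7)
12. 2515.528ms @ 54/7 + 93.168ms (2/7)

note 6 onset = 4b = 1304.348ms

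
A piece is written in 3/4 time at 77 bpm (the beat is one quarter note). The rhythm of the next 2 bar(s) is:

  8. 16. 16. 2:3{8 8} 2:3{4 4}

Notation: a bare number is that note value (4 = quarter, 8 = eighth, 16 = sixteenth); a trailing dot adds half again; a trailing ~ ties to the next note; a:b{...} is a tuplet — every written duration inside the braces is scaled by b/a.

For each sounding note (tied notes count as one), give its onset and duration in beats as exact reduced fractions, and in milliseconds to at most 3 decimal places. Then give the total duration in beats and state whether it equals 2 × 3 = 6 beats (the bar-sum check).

1) 0.0ms=0b +584.416ms=3/4b
2) 584.416ms=3/4b +292.208ms=3/8b
3) 876.623ms=9/8b +292.208ms=3/8b
4) 1168.831ms=3/2b +584.416ms=3/4b
5) 1753.247ms=9/4b +584.416ms=3/4b
6) 2337.662ms=3b +1168.831ms=3/2b
7) 3506.494ms=9/2b +1168.831ms=3/2b
Σ=6b of 6 (77bpm 3/4) — PASS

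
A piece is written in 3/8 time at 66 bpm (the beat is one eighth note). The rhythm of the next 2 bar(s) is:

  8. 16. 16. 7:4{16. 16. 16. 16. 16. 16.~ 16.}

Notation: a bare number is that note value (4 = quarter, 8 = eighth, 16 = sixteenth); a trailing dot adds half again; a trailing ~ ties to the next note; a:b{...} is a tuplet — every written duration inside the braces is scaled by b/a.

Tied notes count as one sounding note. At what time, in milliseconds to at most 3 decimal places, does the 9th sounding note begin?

note 9 onset = 36/7b = 4675.325ms

1. 0.0ms @ 0 + 1363.636ms (3/2)
2. 1363.636ms @ 3/2 + 681.818ms (3/4)
3. 2045.455ms @ 9/4 + 681.818ms (3/4)
4. 2727.273ms @ 3 + 389.61ms (3/7)
5. 3116.883ms @ 24/7 + 389.61ms (3/7)
6. 3506.494ms @ 27/7 + 389.61ms (3/7)
7. 3896.104ms @ 30/7 + 389.61ms (3/7)
8. 4285.714ms @ 33/7 + 389.61ms (3/7)
9. 4675.325ms @ 36/7 + 779.221ms (6/7)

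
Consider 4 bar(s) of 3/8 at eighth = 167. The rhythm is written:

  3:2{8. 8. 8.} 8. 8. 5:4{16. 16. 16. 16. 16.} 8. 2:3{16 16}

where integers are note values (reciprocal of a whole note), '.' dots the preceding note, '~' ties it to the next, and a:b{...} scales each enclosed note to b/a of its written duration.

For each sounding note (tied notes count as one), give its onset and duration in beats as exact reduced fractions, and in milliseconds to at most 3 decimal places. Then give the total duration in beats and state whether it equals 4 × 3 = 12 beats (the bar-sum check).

1) 0.0ms=0b +359.281ms=1b
2) 359.281ms=1b +359.281ms=1b
3) 718.563ms=2b +359.281ms=1b
4) 1077.844ms=3b +538.922ms=3/2b
5) 1616.766ms=9/2b +538.922ms=3/2b
6) 2155.689ms=6b +215.569ms=3/5b
7) 2371.257ms=33/5b +215.569ms=3/5b
8) 2586.826ms=36/5b +215.569ms=3/5b
9) 2802.395ms=39/5b +215.569ms=3/5b
10) 3017.964ms=42/5b +215.569ms=3/5b
11) 3233.533ms=9b +538.922ms=3/2b
12) 3772.455ms=21/2b +269.461ms=3/4b
13) 4041.916ms=45/4b +269.461ms=3/4b
Σ=12b of 12 (167bpm 3/8) — PASS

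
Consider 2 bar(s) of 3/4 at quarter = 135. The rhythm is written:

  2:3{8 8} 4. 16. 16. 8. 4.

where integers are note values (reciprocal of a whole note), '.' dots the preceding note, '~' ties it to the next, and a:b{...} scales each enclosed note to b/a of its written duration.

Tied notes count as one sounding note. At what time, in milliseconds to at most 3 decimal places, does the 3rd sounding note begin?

note 3 onset = 3/2b = 666.667ms

1. 0.0ms @ 0 + 333.333ms (3/4)
2. 333.333ms @ 3/4 + 333.333ms (3/4)
3. 666.667ms @ 3/2 + 666.667ms (3/2)
4. 1333.333ms @ 3 + 166.667ms (3/8)
5. 1500.0ms @ 27/8 + 166.667ms (3/8)
6. 1666.667ms @ 15/4 + 333.333ms (3/4)
7. 2000.0ms @ 9/2 + 666.667ms (3/2)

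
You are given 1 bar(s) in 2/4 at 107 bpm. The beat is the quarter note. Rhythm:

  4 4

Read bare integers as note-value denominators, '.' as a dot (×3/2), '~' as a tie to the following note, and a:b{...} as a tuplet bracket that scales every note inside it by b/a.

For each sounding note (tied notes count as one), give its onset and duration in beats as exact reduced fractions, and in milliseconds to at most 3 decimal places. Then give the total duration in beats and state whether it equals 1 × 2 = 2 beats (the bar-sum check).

1) 0.0ms=0b +560.748ms=1b
2) 560.748ms=1b +560.748ms=1b
Σ=2b of 2 (107bpm 2/4) — PASS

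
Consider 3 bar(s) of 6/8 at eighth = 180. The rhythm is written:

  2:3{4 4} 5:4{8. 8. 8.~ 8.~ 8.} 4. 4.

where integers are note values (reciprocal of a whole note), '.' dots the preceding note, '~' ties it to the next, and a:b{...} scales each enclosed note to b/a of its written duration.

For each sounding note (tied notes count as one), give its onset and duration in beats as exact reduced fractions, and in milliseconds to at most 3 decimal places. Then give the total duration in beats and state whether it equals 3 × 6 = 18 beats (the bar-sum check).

1) 0.0ms=0b +1000.0ms=3b
2) 1000.0ms=3b +1000.0ms=3b
3) 2000.0ms=6b +400.0ms=6/5b
4) 2400.0ms=36/5b +400.0ms=6/5b
5) 2800.0ms=42/5b +1200.0ms=18/5b
6) 4000.0ms=12b +1000.0ms=3b
7) 5000.0ms=15b +1000.0ms=3b
Σ=18b of 18 (180bpm 6/8) — PASS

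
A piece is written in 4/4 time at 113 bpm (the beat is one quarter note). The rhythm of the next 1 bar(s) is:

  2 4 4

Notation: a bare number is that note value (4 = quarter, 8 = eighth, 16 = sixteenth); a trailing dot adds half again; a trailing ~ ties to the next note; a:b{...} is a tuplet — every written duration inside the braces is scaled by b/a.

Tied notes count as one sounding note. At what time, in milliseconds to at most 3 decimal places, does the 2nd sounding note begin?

1. 0.0ms @ 0 + 1061.947ms (2)
2. 1061.947ms @ 2 + 530.973ms (1)
3. 1592.92ms @ 3 + 530.973ms (1)

note 2 onset = 2b = 1061.947ms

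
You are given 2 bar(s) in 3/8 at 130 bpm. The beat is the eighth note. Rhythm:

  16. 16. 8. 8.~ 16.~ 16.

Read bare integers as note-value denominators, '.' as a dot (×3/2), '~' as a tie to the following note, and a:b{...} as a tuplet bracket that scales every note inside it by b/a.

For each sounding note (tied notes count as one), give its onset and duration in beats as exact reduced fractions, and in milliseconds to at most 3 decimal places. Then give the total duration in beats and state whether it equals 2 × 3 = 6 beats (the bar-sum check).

1) 0.0ms=0b +346.154ms=3/4b
2) 346.154ms=3/4b +346.154ms=3/4b
3) 692.308ms=3/2b +692.308ms=3/2b
4) 1384.615ms=3b +1384.615ms=3b
Σ=6b of 6 (130bpm 3/8) — PASS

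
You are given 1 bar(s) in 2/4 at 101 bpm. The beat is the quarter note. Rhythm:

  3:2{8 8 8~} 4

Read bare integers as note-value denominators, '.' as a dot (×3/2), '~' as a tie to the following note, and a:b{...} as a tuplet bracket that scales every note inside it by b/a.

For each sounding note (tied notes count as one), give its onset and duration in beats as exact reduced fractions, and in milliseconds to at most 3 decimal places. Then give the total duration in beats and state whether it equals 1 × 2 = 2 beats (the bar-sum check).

1) 0.0ms=0b +198.02ms=1/3b
2) 198.02ms=1/3b +198.02ms=1/3b
3) 396.04ms=2/3b +792.079ms=4/3b
Σ=2b of 2 (101bpm 2/4) — PASS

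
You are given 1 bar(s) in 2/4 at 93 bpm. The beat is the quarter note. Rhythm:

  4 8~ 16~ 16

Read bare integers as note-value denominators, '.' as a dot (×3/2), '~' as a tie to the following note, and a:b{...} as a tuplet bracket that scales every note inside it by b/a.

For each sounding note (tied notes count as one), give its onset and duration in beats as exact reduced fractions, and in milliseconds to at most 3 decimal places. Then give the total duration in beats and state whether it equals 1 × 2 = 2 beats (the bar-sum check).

1) 0.0ms=0b +645.161ms=1b
2) 645.161ms=1b +645.161ms=1b
Σ=2b of 2 (93bpm 2/4) — PASS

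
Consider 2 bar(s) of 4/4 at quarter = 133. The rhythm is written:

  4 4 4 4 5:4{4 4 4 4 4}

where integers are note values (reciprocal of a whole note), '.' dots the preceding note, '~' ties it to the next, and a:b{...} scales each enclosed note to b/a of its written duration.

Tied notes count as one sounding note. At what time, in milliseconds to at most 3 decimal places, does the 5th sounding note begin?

note 5 onset = 4b = 1804.511ms

1. 0.0ms @ 0 + 451.128ms (1)
2. 451.128ms @ 1 + 451.128ms (1)
3. 902.256ms @ 2 + 451.128ms (1)
4. 1353.383ms @ 3 + 451.128ms (1)
5. 1804.511ms @ 4 + 360.902ms (4/5)
6. 2165.414ms @ 24/5 + 360.902ms (4/5)
7. 2526.316ms @ 28/5 + 360.902ms (4/5)
8. 2887.218ms @ 32/5 + 360.902ms (4/5)
9. 3248.12ms @ 36/5 + 360.902ms (4/5)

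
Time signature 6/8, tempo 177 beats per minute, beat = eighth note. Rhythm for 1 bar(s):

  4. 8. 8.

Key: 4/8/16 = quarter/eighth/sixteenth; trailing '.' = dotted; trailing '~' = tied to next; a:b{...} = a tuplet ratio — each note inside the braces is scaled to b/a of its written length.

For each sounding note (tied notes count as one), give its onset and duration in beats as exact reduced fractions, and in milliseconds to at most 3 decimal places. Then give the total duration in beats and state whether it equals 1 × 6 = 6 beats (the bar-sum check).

1) 0.0ms=0b +1016.949ms=3b
2) 1016.949ms=3b +508.475ms=3/2b
3) 1525.424ms=9/2b +508.475ms=3/2b
Σ=6b of 6 (177bpm 6/8) — PASS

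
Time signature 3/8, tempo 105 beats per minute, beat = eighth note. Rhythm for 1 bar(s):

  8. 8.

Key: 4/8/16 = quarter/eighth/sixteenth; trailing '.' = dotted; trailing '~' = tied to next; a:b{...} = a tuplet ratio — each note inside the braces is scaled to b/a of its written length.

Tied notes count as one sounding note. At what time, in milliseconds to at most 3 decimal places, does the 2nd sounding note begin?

note 2 onset = 3/2b = 857.143ms

1. 0.0ms @ 0 + 857.143ms (3/2)
2. 857.143ms @ 3/2 + 857.143ms (3/2)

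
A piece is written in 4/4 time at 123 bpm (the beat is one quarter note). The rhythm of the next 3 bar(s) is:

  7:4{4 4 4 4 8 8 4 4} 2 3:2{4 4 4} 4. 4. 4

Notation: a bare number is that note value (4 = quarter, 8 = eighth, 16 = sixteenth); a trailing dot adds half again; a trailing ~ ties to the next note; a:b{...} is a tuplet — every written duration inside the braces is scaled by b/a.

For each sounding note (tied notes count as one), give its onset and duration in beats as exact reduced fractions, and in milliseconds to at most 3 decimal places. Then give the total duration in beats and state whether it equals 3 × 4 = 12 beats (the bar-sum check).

1) 0.0ms=0b +278.746ms=4/7b
2) 278.746ms=4/7b +278.746ms=4/7b
3) 557.491ms=8/7b +278.746ms=4/7b
4) 836.237ms=12/7b +278.746ms=4/7b
5) 1114.983ms=16/7b +139.373ms=2/7b
6) 1254.355ms=18/7b +139.373ms=2/7b
7) 1393.728ms=20/7b +278.746ms=4/7b
8) 1672.474ms=24/7b +278.746ms=4/7b
9) 1951.22ms=4b +975.61ms=2b
10) 2926.829ms=6b +325.203ms=2/3b
11) 3252.033ms=20/3b +325.203ms=2/3b
12) 3577.236ms=22/3b +325.203ms=2/3b
13) 3902.439ms=8b +731.707ms=3/2b
14) 4634.146ms=19/2b +731.707ms=3/2b
15) 5365.854ms=11b +487.805ms=1b
Σ=12b of 12 (123bpm 4/4) — PASS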